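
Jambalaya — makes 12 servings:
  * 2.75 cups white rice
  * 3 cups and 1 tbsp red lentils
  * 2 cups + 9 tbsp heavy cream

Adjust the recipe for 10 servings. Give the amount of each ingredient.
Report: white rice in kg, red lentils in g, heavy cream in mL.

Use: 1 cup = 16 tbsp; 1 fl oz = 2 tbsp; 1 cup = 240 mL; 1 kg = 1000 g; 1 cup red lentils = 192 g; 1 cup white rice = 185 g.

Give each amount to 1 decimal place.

white rice: 0.4 kg; red lentils: 490.0 g; heavy cream: 512.5 mL

Scaling factor: 10/12 = 5/6.
white rice: 2.75 cup × 5/6 × 185 g/cup ÷ 1000 g/kg ≈ 0.4 kg
red lentils: (3 cup + 1 tbsp = 3.0625 cup) × 5/6 × 192 g/cup = 490.0 g
heavy cream: (2 cup + 9 tbsp = 2.5625 cup) × 5/6 × 240 mL/cup = 512.5 mL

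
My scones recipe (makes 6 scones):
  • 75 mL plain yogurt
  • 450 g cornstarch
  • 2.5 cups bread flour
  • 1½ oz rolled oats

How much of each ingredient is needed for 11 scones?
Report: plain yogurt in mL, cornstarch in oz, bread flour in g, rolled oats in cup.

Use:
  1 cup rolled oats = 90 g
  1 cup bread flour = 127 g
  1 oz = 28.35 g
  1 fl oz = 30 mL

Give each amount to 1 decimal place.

plain yogurt: 137.5 mL; cornstarch: 29.1 oz; bread flour: 582.1 g; rolled oats: 0.9 cup

Scaling factor: 11/6.
plain yogurt: 75 mL × 11/6 = 137.5 mL
cornstarch: 450 g × 11/6 ÷ 28.35 g/oz ≈ 29.1 oz
bread flour: 2.5 cup × 11/6 × 127 g/cup ≈ 582.1 g
rolled oats: 1.5 oz × 11/6 × 28.35 g/oz ÷ 90 g/cup ≈ 0.9 cup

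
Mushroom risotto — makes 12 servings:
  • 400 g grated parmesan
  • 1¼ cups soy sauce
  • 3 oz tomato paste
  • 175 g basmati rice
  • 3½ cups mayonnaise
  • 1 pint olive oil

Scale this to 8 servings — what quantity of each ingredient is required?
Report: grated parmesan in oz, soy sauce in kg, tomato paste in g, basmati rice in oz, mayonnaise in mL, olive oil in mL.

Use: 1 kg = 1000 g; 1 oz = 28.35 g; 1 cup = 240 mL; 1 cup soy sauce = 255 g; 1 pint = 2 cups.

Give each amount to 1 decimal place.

Scaling factor: 8/12 = 2/3.
grated parmesan: 400 g × 2/3 ÷ 28.35 g/oz ≈ 9.4 oz
soy sauce: 1.25 cup × 2/3 × 255 g/cup ÷ 1000 g/kg ≈ 0.2 kg
tomato paste: 3 oz × 2/3 × 28.35 g/oz = 56.7 g
basmati rice: 175 g × 2/3 ÷ 28.35 g/oz ≈ 4.1 oz
mayonnaise: 3.5 cup × 2/3 × 240 mL/cup = 560.0 mL
olive oil: 1 pint × 2/3 × 2 cup/pint × 240 mL/cup = 320.0 mL

grated parmesan: 9.4 oz; soy sauce: 0.2 kg; tomato paste: 56.7 g; basmati rice: 4.1 oz; mayonnaise: 560.0 mL; olive oil: 320.0 mL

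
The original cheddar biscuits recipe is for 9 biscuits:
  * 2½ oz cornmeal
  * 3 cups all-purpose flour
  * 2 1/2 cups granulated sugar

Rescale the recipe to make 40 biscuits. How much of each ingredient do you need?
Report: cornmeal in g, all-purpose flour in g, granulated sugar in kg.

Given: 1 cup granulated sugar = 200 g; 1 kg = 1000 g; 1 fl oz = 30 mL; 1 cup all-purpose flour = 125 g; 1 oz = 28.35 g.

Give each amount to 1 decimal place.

cornmeal: 315.0 g; all-purpose flour: 1666.7 g; granulated sugar: 2.2 kg

Scaling factor: 40/9.
cornmeal: 2.5 oz × 40/9 × 28.35 g/oz = 315.0 g
all-purpose flour: 3 cup × 40/9 × 125 g/cup ≈ 1666.7 g
granulated sugar: 2.5 cup × 40/9 × 200 g/cup ÷ 1000 g/kg ≈ 2.2 kg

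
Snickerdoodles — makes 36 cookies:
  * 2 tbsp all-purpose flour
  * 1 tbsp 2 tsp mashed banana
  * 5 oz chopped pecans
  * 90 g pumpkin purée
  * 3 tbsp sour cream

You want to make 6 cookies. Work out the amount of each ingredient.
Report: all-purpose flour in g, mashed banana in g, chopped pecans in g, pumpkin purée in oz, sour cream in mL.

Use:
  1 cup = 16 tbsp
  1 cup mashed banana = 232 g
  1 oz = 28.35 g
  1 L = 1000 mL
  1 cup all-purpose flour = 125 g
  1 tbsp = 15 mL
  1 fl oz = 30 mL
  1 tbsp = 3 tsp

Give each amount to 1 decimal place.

all-purpose flour: 2.6 g; mashed banana: 4.0 g; chopped pecans: 23.6 g; pumpkin purée: 0.5 oz; sour cream: 7.5 mL

Scaling factor: 6/36 = 1/6.
all-purpose flour: 2 tbsp × 1/6 ÷ 16 tbsp/cup × 125 g/cup ≈ 2.6 g
mashed banana: (1 tbsp + 2 tsp = 5/3 tbsp) × 1/6 ÷ 16 tbsp/cup × 232 g/cup ≈ 4.0 g
chopped pecans: 5 oz × 1/6 × 28.35 g/oz ≈ 23.6 g
pumpkin purée: 90 g × 1/6 ÷ 28.35 g/oz ≈ 0.5 oz
sour cream: 3 tbsp × 1/6 × 15 mL/tbsp = 7.5 mL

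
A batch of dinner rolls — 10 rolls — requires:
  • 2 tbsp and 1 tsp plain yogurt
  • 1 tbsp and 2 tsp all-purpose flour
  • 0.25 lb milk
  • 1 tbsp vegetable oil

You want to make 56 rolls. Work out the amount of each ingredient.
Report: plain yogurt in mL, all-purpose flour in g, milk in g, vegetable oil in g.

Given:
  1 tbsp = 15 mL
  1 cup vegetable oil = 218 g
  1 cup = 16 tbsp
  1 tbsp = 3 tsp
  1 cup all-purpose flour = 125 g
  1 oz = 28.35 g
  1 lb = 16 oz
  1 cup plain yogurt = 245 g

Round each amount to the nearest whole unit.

plain yogurt: 196 mL; all-purpose flour: 73 g; milk: 635 g; vegetable oil: 76 g

Scaling factor: 56/10 = 28/5 = 5.6.
plain yogurt: (2 tbsp + 1 tsp = 7/3 tbsp) × 28/5 × 15 mL/tbsp = 196 mL
all-purpose flour: (1 tbsp + 2 tsp = 5/3 tbsp) × 28/5 ÷ 16 tbsp/cup × 125 g/cup ≈ 73 g
milk: 0.25 lb × 28/5 × 16 oz/lb × 28.35 g/oz ≈ 635 g
vegetable oil: 1 tbsp × 28/5 ÷ 16 tbsp/cup × 218 g/cup ≈ 76 g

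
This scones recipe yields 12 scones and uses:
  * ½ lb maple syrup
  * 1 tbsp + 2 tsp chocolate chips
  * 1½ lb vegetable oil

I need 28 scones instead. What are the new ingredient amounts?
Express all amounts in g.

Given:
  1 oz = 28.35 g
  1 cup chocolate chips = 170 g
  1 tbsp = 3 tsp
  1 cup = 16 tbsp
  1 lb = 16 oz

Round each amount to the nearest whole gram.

maple syrup: 529 g; chocolate chips: 41 g; vegetable oil: 1588 g

Scaling factor: 28/12 = 7/3.
maple syrup: 0.5 lb × 7/3 × 16 oz/lb × 28.35 g/oz ≈ 529 g
chocolate chips: (1 tbsp + 2 tsp = 5/3 tbsp) × 7/3 ÷ 16 tbsp/cup × 170 g/cup ≈ 41 g
vegetable oil: 1.5 lb × 7/3 × 16 oz/lb × 28.35 g/oz ≈ 1588 g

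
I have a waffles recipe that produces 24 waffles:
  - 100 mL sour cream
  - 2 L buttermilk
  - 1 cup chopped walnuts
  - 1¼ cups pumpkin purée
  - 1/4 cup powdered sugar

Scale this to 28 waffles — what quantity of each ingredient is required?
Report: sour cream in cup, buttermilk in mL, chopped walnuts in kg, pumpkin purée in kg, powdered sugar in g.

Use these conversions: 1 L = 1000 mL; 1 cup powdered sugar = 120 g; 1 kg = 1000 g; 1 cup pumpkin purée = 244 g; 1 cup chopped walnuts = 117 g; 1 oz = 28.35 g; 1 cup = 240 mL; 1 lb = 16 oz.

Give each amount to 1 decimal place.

sour cream: 0.5 cup; buttermilk: 2333.3 mL; chopped walnuts: 0.1 kg; pumpkin purée: 0.4 kg; powdered sugar: 35.0 g

Scaling factor: 28/24 = 7/6.
sour cream: 100 mL × 7/6 ÷ 240 mL/cup ≈ 0.5 cup
buttermilk: 2 L × 7/6 × 1000 mL/L ≈ 2333.3 mL
chopped walnuts: 1 cup × 7/6 × 117 g/cup ÷ 1000 g/kg ≈ 0.1 kg
pumpkin purée: 1.25 cup × 7/6 × 244 g/cup ÷ 1000 g/kg ≈ 0.4 kg
powdered sugar: 0.25 cup × 7/6 × 120 g/cup = 35.0 g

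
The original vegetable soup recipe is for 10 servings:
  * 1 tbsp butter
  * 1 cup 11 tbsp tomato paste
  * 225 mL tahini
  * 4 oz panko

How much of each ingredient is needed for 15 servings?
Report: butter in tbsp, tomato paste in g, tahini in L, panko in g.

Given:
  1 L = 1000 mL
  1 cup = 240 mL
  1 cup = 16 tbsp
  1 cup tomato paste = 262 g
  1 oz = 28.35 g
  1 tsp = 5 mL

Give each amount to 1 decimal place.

Scaling factor: 15/10 = 3/2 = 1.5.
butter: 1 tbsp × 3/2 = 1.5 tbsp
tomato paste: (1 cup + 11 tbsp = 1.6875 cup) × 3/2 × 262 g/cup ≈ 663.2 g
tahini: 225 mL × 3/2 ÷ 1000 mL/L ≈ 0.3 L
panko: 4 oz × 3/2 × 28.35 g/oz = 170.1 g

butter: 1.5 tbsp; tomato paste: 663.2 g; tahini: 0.3 L; panko: 170.1 g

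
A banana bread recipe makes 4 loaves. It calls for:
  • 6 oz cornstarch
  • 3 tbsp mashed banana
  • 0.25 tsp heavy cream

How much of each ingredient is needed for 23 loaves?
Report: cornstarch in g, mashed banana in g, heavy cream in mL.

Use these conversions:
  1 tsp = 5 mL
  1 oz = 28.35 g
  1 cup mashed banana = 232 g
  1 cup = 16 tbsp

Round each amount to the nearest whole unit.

cornstarch: 978 g; mashed banana: 250 g; heavy cream: 7 mL

Scaling factor: 23/4 = 5.75.
cornstarch: 6 oz × 23/4 × 28.35 g/oz ≈ 978 g
mashed banana: 3 tbsp × 23/4 ÷ 16 tbsp/cup × 232 g/cup ≈ 250 g
heavy cream: 0.25 tsp × 23/4 × 5 mL/tsp ≈ 7 mL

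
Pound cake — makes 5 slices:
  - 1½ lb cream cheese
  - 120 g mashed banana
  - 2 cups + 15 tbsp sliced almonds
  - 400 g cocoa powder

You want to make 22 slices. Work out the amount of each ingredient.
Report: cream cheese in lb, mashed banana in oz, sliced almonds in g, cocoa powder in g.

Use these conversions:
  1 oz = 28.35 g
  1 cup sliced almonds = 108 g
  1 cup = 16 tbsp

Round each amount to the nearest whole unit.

Scaling factor: 22/5 = 4.4.
cream cheese: 1.5 lb × 22/5 ≈ 7 lb
mashed banana: 120 g × 22/5 ÷ 28.35 g/oz ≈ 19 oz
sliced almonds: (2 cup + 15 tbsp = 2.9375 cup) × 22/5 × 108 g/cup ≈ 1396 g
cocoa powder: 400 g × 22/5 = 1760 g

cream cheese: 7 lb; mashed banana: 19 oz; sliced almonds: 1396 g; cocoa powder: 1760 g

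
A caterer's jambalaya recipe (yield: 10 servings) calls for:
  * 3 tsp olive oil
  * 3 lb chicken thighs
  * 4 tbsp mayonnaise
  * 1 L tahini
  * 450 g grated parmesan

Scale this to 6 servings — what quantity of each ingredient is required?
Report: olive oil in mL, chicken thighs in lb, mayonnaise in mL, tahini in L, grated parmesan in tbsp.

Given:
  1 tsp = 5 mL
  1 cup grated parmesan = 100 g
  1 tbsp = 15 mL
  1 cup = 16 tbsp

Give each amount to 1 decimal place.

Scaling factor: 6/10 = 3/5 = 0.6.
olive oil: 3 tsp × 3/5 × 5 mL/tsp = 9.0 mL
chicken thighs: 3 lb × 3/5 = 1.8 lb
mayonnaise: 4 tbsp × 3/5 × 15 mL/tbsp = 36.0 mL
tahini: 1 L × 3/5 = 0.6 L
grated parmesan: 450 g × 3/5 ÷ 100 g/cup × 16 tbsp/cup = 43.2 tbsp

olive oil: 9.0 mL; chicken thighs: 1.8 lb; mayonnaise: 36.0 mL; tahini: 0.6 L; grated parmesan: 43.2 tbsp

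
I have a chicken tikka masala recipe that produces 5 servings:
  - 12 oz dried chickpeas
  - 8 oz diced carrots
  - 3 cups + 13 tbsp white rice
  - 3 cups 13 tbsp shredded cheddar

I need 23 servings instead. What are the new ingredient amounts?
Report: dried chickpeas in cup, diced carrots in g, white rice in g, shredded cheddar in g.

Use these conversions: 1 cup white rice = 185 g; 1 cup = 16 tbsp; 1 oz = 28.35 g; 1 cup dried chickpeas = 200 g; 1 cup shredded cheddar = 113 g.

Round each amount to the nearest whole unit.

dried chickpeas: 8 cup; diced carrots: 1043 g; white rice: 3244 g; shredded cheddar: 1982 g

Scaling factor: 23/5 = 4.6.
dried chickpeas: 12 oz × 23/5 × 28.35 g/oz ÷ 200 g/cup ≈ 8 cup
diced carrots: 8 oz × 23/5 × 28.35 g/oz ≈ 1043 g
white rice: (3 cup + 13 tbsp = 3.8125 cup) × 23/5 × 185 g/cup ≈ 3244 g
shredded cheddar: (3 cup + 13 tbsp = 3.8125 cup) × 23/5 × 113 g/cup ≈ 1982 g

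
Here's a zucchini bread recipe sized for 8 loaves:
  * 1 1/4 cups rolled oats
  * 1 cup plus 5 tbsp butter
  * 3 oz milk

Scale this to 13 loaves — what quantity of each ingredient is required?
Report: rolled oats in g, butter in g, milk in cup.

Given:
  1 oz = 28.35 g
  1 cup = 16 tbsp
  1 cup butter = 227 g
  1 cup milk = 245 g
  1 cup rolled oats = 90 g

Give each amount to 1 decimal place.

Scaling factor: 13/8 = 1.625.
rolled oats: 1.25 cup × 13/8 × 90 g/cup ≈ 182.8 g
butter: (1 cup + 5 tbsp = 1.3125 cup) × 13/8 × 227 g/cup ≈ 484.1 g
milk: 3 oz × 13/8 × 28.35 g/oz ÷ 245 g/cup ≈ 0.6 cup

rolled oats: 182.8 g; butter: 484.1 g; milk: 0.6 cup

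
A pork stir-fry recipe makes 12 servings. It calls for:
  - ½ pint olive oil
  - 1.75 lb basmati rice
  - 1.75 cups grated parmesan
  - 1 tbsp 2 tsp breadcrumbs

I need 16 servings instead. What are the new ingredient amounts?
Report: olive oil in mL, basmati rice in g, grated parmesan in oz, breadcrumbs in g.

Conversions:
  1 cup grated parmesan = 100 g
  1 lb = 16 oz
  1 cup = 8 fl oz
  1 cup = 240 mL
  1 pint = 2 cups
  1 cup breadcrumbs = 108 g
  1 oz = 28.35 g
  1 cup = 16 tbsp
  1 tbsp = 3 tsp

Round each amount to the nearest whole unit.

olive oil: 320 mL; basmati rice: 1058 g; grated parmesan: 8 oz; breadcrumbs: 15 g

Scaling factor: 16/12 = 4/3.
olive oil: 0.5 pint × 4/3 × 2 cup/pint × 240 mL/cup = 320 mL
basmati rice: 1.75 lb × 4/3 × 16 oz/lb × 28.35 g/oz ≈ 1058 g
grated parmesan: 1.75 cup × 4/3 × 100 g/cup ÷ 28.35 g/oz ≈ 8 oz
breadcrumbs: (1 tbsp + 2 tsp = 5/3 tbsp) × 4/3 ÷ 16 tbsp/cup × 108 g/cup = 15 g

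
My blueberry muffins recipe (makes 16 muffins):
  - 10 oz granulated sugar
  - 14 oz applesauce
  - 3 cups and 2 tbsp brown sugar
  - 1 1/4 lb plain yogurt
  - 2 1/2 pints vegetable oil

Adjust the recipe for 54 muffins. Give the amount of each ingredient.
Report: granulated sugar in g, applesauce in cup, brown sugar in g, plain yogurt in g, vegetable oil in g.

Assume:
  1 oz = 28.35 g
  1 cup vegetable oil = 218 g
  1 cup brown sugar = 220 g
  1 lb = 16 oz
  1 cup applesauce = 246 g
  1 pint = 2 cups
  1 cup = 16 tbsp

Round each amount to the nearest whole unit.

Scaling factor: 54/16 = 27/8 = 3.375.
granulated sugar: 10 oz × 27/8 × 28.35 g/oz ≈ 957 g
applesauce: 14 oz × 27/8 × 28.35 g/oz ÷ 246 g/cup ≈ 5 cup
brown sugar: (3 cup + 2 tbsp = 3.125 cup) × 27/8 × 220 g/cup ≈ 2320 g
plain yogurt: 1.25 lb × 27/8 × 16 oz/lb × 28.35 g/oz ≈ 1914 g
vegetable oil: 2.5 pint × 27/8 × 2 cup/pint × 218 g/cup ≈ 3679 g

granulated sugar: 957 g; applesauce: 5 cup; brown sugar: 2320 g; plain yogurt: 1914 g; vegetable oil: 3679 g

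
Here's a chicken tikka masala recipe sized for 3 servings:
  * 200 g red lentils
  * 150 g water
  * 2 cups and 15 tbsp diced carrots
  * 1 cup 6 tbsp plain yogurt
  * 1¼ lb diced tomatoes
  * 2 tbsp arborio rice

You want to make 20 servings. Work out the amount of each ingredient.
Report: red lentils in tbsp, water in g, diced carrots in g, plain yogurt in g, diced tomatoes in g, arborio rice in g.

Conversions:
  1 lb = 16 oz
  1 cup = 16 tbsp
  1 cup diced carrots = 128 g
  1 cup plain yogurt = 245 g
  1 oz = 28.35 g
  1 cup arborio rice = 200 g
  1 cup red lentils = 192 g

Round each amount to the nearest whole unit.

red lentils: 111 tbsp; water: 1000 g; diced carrots: 2507 g; plain yogurt: 2246 g; diced tomatoes: 3780 g; arborio rice: 167 g

Scaling factor: 20/3.
red lentils: 200 g × 20/3 ÷ 192 g/cup × 16 tbsp/cup ≈ 111 tbsp
water: 150 g × 20/3 = 1000 g
diced carrots: (2 cup + 15 tbsp = 2.9375 cup) × 20/3 × 128 g/cup ≈ 2507 g
plain yogurt: (1 cup + 6 tbsp = 1.375 cup) × 20/3 × 245 g/cup ≈ 2246 g
diced tomatoes: 1.25 lb × 20/3 × 16 oz/lb × 28.35 g/oz = 3780 g
arborio rice: 2 tbsp × 20/3 ÷ 16 tbsp/cup × 200 g/cup ≈ 167 g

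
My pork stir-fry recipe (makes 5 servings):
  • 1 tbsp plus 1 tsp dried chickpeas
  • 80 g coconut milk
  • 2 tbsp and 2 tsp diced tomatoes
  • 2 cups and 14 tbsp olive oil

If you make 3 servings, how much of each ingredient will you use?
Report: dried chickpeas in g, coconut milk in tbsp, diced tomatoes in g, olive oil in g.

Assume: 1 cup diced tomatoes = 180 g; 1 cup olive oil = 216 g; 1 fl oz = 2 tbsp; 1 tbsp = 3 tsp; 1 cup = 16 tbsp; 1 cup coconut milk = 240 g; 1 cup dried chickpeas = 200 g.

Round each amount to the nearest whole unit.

Scaling factor: 3/5 = 0.6.
dried chickpeas: (1 tbsp + 1 tsp = 4/3 tbsp) × 3/5 ÷ 16 tbsp/cup × 200 g/cup = 10 g
coconut milk: 80 g × 3/5 ÷ 240 g/cup × 16 tbsp/cup ≈ 3 tbsp
diced tomatoes: (2 tbsp + 2 tsp = 8/3 tbsp) × 3/5 ÷ 16 tbsp/cup × 180 g/cup = 18 g
olive oil: (2 cup + 14 tbsp = 2.875 cup) × 3/5 × 216 g/cup ≈ 373 g

dried chickpeas: 10 g; coconut milk: 3 tbsp; diced tomatoes: 18 g; olive oil: 373 g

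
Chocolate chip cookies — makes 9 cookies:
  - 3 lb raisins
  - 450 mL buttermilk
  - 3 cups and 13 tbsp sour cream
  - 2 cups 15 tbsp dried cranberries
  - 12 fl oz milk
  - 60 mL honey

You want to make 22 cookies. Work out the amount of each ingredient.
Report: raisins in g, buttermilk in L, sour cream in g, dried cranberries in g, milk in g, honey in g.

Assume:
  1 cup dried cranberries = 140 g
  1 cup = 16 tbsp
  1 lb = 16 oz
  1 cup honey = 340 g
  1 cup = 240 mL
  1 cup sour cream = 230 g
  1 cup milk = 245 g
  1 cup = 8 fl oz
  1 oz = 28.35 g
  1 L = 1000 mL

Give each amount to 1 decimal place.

raisins: 3326.4 g; buttermilk: 1.1 L; sour cream: 2143.5 g; dried cranberries: 1005.3 g; milk: 898.3 g; honey: 207.8 g

Scaling factor: 22/9.
raisins: 3 lb × 22/9 × 16 oz/lb × 28.35 g/oz = 3326.4 g
buttermilk: 450 mL × 22/9 ÷ 1000 mL/L = 1.1 L
sour cream: (3 cup + 13 tbsp = 3.8125 cup) × 22/9 × 230 g/cup ≈ 2143.5 g
dried cranberries: (2 cup + 15 tbsp = 2.9375 cup) × 22/9 × 140 g/cup ≈ 1005.3 g
milk: 12 fl oz × 22/9 ÷ 8 fl oz/cup × 245 g/cup ≈ 898.3 g
honey: 60 mL × 22/9 ÷ 240 mL/cup × 340 g/cup ≈ 207.8 g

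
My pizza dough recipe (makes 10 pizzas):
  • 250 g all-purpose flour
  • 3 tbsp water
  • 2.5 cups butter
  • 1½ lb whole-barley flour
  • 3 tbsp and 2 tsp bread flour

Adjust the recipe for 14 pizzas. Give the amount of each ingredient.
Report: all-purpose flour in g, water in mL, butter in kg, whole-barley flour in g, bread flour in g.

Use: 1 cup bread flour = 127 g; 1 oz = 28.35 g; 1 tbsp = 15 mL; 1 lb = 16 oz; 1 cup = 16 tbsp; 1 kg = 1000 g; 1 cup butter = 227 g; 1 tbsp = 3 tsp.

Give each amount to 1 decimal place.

Scaling factor: 14/10 = 7/5 = 1.4.
all-purpose flour: 250 g × 7/5 = 350.0 g
water: 3 tbsp × 7/5 × 15 mL/tbsp = 63.0 mL
butter: 2.5 cup × 7/5 × 227 g/cup ÷ 1000 g/kg ≈ 0.8 kg
whole-barley flour: 1.5 lb × 7/5 × 16 oz/lb × 28.35 g/oz ≈ 952.6 g
bread flour: (3 tbsp + 2 tsp = 11/3 tbsp) × 7/5 ÷ 16 tbsp/cup × 127 g/cup ≈ 40.7 g

all-purpose flour: 350.0 g; water: 63.0 mL; butter: 0.8 kg; whole-barley flour: 952.6 g; bread flour: 40.7 g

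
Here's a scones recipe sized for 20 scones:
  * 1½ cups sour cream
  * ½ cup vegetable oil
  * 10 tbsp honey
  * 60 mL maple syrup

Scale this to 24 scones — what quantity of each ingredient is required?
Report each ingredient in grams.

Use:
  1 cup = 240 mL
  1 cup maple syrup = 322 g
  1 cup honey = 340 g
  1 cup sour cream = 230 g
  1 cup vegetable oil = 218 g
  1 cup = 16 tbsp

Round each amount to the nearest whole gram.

sour cream: 414 g; vegetable oil: 131 g; honey: 255 g; maple syrup: 97 g

Scaling factor: 24/20 = 6/5 = 1.2.
sour cream: 1.5 cup × 6/5 × 230 g/cup = 414 g
vegetable oil: 0.5 cup × 6/5 × 218 g/cup ≈ 131 g
honey: 10 tbsp × 6/5 ÷ 16 tbsp/cup × 340 g/cup = 255 g
maple syrup: 60 mL × 6/5 ÷ 240 mL/cup × 322 g/cup ≈ 97 g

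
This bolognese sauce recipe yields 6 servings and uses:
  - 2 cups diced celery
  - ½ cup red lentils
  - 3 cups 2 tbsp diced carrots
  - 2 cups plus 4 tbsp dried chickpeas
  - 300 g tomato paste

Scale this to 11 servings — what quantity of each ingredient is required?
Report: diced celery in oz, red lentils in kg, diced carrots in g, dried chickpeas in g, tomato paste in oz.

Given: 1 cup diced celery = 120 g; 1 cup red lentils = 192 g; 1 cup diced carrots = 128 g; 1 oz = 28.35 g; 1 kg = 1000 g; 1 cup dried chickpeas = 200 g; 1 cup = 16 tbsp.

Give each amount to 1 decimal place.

diced celery: 15.5 oz; red lentils: 0.2 kg; diced carrots: 733.3 g; dried chickpeas: 825.0 g; tomato paste: 19.4 oz

Scaling factor: 11/6.
diced celery: 2 cup × 11/6 × 120 g/cup ÷ 28.35 g/oz ≈ 15.5 oz
red lentils: 0.5 cup × 11/6 × 192 g/cup ÷ 1000 g/kg ≈ 0.2 kg
diced carrots: (3 cup + 2 tbsp = 3.125 cup) × 11/6 × 128 g/cup ≈ 733.3 g
dried chickpeas: (2 cup + 4 tbsp = 2.25 cup) × 11/6 × 200 g/cup = 825.0 g
tomato paste: 300 g × 11/6 ÷ 28.35 g/oz ≈ 19.4 oz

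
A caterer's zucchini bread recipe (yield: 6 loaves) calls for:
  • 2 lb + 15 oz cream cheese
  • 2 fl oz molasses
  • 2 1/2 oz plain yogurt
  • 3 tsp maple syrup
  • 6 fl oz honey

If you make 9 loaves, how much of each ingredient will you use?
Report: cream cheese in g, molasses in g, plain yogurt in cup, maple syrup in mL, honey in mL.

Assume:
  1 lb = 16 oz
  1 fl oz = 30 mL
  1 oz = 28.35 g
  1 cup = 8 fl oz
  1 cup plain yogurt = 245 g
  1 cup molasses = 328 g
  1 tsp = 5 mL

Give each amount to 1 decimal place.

cream cheese: 1998.7 g; molasses: 123.0 g; plain yogurt: 0.4 cup; maple syrup: 22.5 mL; honey: 270.0 mL

Scaling factor: 9/6 = 3/2 = 1.5.
cream cheese: (2 lb + 15 oz = 2.9375 lb) × 3/2 × 16 oz/lb × 28.35 g/oz ≈ 1998.7 g
molasses: 2 fl oz × 3/2 ÷ 8 fl oz/cup × 328 g/cup = 123.0 g
plain yogurt: 2.5 oz × 3/2 × 28.35 g/oz ÷ 245 g/cup ≈ 0.4 cup
maple syrup: 3 tsp × 3/2 × 5 mL/tsp = 22.5 mL
honey: 6 fl oz × 3/2 × 30 mL/fl oz = 270.0 mL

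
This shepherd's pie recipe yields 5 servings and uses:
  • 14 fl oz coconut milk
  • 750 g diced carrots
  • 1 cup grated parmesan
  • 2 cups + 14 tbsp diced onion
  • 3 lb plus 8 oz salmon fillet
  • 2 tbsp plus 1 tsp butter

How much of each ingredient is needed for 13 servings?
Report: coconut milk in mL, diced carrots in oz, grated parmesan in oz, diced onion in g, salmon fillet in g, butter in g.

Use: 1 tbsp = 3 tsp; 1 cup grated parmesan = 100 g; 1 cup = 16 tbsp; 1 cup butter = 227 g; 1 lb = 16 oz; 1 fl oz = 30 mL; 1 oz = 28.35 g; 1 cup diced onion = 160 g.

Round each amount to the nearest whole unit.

Scaling factor: 13/5 = 2.6.
coconut milk: 14 fl oz × 13/5 × 30 mL/fl oz = 1092 mL
diced carrots: 750 g × 13/5 ÷ 28.35 g/oz ≈ 69 oz
grated parmesan: 1 cup × 13/5 × 100 g/cup ÷ 28.35 g/oz ≈ 9 oz
diced onion: (2 cup + 14 tbsp = 2.875 cup) × 13/5 × 160 g/cup = 1196 g
salmon fillet: (3 lb + 8 oz = 3.5 lb) × 13/5 × 16 oz/lb × 28.35 g/oz ≈ 4128 g
butter: (2 tbsp + 1 tsp = 7/3 tbsp) × 13/5 ÷ 16 tbsp/cup × 227 g/cup ≈ 86 g

coconut milk: 1092 mL; diced carrots: 69 oz; grated parmesan: 9 oz; diced onion: 1196 g; salmon fillet: 4128 g; butter: 86 g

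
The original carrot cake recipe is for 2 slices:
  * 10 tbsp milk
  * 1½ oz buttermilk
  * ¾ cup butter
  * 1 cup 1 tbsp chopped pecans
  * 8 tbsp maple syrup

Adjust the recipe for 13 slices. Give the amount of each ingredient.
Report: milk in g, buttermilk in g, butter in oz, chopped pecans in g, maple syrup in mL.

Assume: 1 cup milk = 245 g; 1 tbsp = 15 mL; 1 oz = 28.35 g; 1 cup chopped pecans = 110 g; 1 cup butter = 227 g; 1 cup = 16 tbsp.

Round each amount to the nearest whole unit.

Scaling factor: 13/2 = 6.5.
milk: 10 tbsp × 13/2 ÷ 16 tbsp/cup × 245 g/cup ≈ 995 g
buttermilk: 1.5 oz × 13/2 × 28.35 g/oz ≈ 276 g
butter: 0.75 cup × 13/2 × 227 g/cup ÷ 28.35 g/oz ≈ 39 oz
chopped pecans: (1 cup + 1 tbsp = 1.0625 cup) × 13/2 × 110 g/cup ≈ 760 g
maple syrup: 8 tbsp × 13/2 × 15 mL/tbsp = 780 mL

milk: 995 g; buttermilk: 276 g; butter: 39 oz; chopped pecans: 760 g; maple syrup: 780 mL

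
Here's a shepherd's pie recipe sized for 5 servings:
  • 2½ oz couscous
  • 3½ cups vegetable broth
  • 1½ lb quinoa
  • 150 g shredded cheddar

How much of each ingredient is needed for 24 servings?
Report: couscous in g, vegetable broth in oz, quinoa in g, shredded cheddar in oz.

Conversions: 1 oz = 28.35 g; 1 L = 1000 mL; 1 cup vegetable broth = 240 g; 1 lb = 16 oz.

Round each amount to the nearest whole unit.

Scaling factor: 24/5 = 4.8.
couscous: 2.5 oz × 24/5 × 28.35 g/oz ≈ 340 g
vegetable broth: 3.5 cup × 24/5 × 240 g/cup ÷ 28.35 g/oz ≈ 142 oz
quinoa: 1.5 lb × 24/5 × 16 oz/lb × 28.35 g/oz ≈ 3266 g
shredded cheddar: 150 g × 24/5 ÷ 28.35 g/oz ≈ 25 oz

couscous: 340 g; vegetable broth: 142 oz; quinoa: 3266 g; shredded cheddar: 25 oz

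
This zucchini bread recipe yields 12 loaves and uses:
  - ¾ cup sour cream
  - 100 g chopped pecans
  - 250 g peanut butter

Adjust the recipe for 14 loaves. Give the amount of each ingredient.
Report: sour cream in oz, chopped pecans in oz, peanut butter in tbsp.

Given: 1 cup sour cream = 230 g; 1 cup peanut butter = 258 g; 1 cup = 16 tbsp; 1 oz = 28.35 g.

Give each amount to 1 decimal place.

sour cream: 7.1 oz; chopped pecans: 4.1 oz; peanut butter: 18.1 tbsp

Scaling factor: 14/12 = 7/6.
sour cream: 0.75 cup × 7/6 × 230 g/cup ÷ 28.35 g/oz ≈ 7.1 oz
chopped pecans: 100 g × 7/6 ÷ 28.35 g/oz ≈ 4.1 oz
peanut butter: 250 g × 7/6 ÷ 258 g/cup × 16 tbsp/cup ≈ 18.1 tbsp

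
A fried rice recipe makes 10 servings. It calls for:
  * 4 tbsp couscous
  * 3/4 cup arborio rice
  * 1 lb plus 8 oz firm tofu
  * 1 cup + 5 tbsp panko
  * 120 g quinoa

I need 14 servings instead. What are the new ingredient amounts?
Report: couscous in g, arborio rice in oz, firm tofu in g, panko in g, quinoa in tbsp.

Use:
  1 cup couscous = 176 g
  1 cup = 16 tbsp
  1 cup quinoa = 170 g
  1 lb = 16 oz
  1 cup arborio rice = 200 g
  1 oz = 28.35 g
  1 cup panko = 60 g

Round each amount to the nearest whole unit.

couscous: 62 g; arborio rice: 7 oz; firm tofu: 953 g; panko: 110 g; quinoa: 16 tbsp

Scaling factor: 14/10 = 7/5 = 1.4.
couscous: 4 tbsp × 7/5 ÷ 16 tbsp/cup × 176 g/cup ≈ 62 g
arborio rice: 0.75 cup × 7/5 × 200 g/cup ÷ 28.35 g/oz ≈ 7 oz
firm tofu: (1 lb + 8 oz = 1.5 lb) × 7/5 × 16 oz/lb × 28.35 g/oz ≈ 953 g
panko: (1 cup + 5 tbsp = 1.3125 cup) × 7/5 × 60 g/cup ≈ 110 g
quinoa: 120 g × 7/5 ÷ 170 g/cup × 16 tbsp/cup ≈ 16 tbsp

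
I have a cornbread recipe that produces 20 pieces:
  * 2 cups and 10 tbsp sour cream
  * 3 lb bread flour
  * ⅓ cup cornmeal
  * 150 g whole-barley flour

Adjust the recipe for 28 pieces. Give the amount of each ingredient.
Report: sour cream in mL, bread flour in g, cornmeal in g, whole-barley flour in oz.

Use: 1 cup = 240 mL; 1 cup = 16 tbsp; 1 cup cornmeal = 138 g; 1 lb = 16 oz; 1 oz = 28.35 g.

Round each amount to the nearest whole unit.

Scaling factor: 28/20 = 7/5 = 1.4.
sour cream: (2 cup + 10 tbsp = 2.625 cup) × 7/5 × 240 mL/cup = 882 mL
bread flour: 3 lb × 7/5 × 16 oz/lb × 28.35 g/oz ≈ 1905 g
cornmeal: 1/3 cup × 7/5 × 138 g/cup ≈ 64 g
whole-barley flour: 150 g × 7/5 ÷ 28.35 g/oz ≈ 7 oz

sour cream: 882 mL; bread flour: 1905 g; cornmeal: 64 g; whole-barley flour: 7 oz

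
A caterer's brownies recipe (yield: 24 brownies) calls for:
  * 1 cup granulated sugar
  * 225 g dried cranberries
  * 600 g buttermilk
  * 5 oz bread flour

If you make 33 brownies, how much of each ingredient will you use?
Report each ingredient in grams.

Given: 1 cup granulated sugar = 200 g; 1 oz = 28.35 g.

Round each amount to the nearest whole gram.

Scaling factor: 33/24 = 11/8 = 1.375.
granulated sugar: 1 cup × 11/8 × 200 g/cup = 275 g
dried cranberries: 225 g × 11/8 ≈ 309 g
buttermilk: 600 g × 11/8 = 825 g
bread flour: 5 oz × 11/8 × 28.35 g/oz ≈ 195 g

granulated sugar: 275 g; dried cranberries: 309 g; buttermilk: 825 g; bread flour: 195 g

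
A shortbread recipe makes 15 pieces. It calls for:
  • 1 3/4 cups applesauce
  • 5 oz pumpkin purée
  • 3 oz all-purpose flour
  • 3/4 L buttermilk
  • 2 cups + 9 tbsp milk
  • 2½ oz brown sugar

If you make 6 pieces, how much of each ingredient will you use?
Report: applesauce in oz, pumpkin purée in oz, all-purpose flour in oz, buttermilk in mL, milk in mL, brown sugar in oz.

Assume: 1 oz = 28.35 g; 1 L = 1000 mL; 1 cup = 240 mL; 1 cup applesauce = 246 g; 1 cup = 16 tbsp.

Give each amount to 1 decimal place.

applesauce: 6.1 oz; pumpkin purée: 2.0 oz; all-purpose flour: 1.2 oz; buttermilk: 300.0 mL; milk: 246.0 mL; brown sugar: 1.0 oz

Scaling factor: 6/15 = 2/5 = 0.4.
applesauce: 1.75 cup × 2/5 × 246 g/cup ÷ 28.35 g/oz ≈ 6.1 oz
pumpkin purée: 5 oz × 2/5 = 2.0 oz
all-purpose flour: 3 oz × 2/5 = 1.2 oz
buttermilk: 0.75 L × 2/5 × 1000 mL/L = 300.0 mL
milk: (2 cup + 9 tbsp = 2.5625 cup) × 2/5 × 240 mL/cup = 246.0 mL
brown sugar: 2.5 oz × 2/5 = 1.0 oz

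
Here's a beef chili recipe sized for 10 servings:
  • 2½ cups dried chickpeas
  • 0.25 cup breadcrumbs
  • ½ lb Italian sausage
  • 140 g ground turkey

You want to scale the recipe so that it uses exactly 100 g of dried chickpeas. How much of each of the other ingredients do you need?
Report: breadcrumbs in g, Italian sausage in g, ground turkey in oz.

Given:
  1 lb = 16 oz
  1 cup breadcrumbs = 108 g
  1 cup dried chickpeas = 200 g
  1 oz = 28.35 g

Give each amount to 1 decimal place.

breadcrumbs: 5.4 g; Italian sausage: 45.4 g; ground turkey: 1.0 oz

The original recipe has 500 g of dried chickpeas, so the scaling factor is 100 ÷ 500 = 1/5 = 0.2.
breadcrumbs: 0.25 cup × 1/5 × 108 g/cup = 5.4 g
Italian sausage: 0.5 lb × 1/5 × 16 oz/lb × 28.35 g/oz ≈ 45.4 g
ground turkey: 140 g × 1/5 ÷ 28.35 g/oz ≈ 1.0 oz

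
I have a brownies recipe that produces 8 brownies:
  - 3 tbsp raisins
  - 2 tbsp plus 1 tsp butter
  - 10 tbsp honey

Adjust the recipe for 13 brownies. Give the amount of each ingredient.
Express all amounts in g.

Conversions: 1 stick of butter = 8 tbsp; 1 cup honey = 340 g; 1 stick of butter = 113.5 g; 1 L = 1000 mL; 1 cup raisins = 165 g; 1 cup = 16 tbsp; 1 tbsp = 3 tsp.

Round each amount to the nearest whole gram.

Scaling factor: 13/8 = 1.625.
raisins: 3 tbsp × 13/8 ÷ 16 tbsp/cup × 165 g/cup ≈ 50 g
butter: (2 tbsp + 1 tsp = 7/3 tbsp) × 13/8 ÷ 8 tbsp/stick × 113.5 g/stick ≈ 54 g
honey: 10 tbsp × 13/8 ÷ 16 tbsp/cup × 340 g/cup ≈ 345 g

raisins: 50 g; butter: 54 g; honey: 345 g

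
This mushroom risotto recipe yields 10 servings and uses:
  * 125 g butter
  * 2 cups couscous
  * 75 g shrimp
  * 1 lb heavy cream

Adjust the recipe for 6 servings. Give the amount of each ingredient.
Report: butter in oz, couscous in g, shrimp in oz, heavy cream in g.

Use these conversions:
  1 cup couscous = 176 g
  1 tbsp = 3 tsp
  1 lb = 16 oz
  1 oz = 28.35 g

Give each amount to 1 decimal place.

Scaling factor: 6/10 = 3/5 = 0.6.
butter: 125 g × 3/5 ÷ 28.35 g/oz ≈ 2.6 oz
couscous: 2 cup × 3/5 × 176 g/cup = 211.2 g
shrimp: 75 g × 3/5 ÷ 28.35 g/oz ≈ 1.6 oz
heavy cream: 1 lb × 3/5 × 16 oz/lb × 28.35 g/oz ≈ 272.2 g

butter: 2.6 oz; couscous: 211.2 g; shrimp: 1.6 oz; heavy cream: 272.2 g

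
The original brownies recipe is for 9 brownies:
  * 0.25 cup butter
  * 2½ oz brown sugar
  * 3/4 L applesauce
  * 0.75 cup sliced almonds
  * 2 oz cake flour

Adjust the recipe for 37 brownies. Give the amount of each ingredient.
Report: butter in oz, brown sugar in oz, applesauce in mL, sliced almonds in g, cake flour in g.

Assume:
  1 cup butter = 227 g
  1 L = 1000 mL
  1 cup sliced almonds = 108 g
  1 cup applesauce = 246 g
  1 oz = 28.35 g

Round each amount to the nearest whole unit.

butter: 8 oz; brown sugar: 10 oz; applesauce: 3083 mL; sliced almonds: 333 g; cake flour: 233 g

Scaling factor: 37/9.
butter: 0.25 cup × 37/9 × 227 g/cup ÷ 28.35 g/oz ≈ 8 oz
brown sugar: 2.5 oz × 37/9 ≈ 10 oz
applesauce: 0.75 L × 37/9 × 1000 mL/L ≈ 3083 mL
sliced almonds: 0.75 cup × 37/9 × 108 g/cup = 333 g
cake flour: 2 oz × 37/9 × 28.35 g/oz ≈ 233 g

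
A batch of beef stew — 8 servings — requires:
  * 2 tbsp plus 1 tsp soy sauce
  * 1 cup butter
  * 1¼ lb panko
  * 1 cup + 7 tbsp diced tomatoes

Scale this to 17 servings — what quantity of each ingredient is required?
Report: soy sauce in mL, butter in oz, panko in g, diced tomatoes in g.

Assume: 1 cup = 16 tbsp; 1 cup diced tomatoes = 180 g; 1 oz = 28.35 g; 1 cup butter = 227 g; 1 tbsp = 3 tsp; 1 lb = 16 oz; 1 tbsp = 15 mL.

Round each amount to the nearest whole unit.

soy sauce: 74 mL; butter: 17 oz; panko: 1205 g; diced tomatoes: 550 g

Scaling factor: 17/8 = 2.125.
soy sauce: (2 tbsp + 1 tsp = 7/3 tbsp) × 17/8 × 15 mL/tbsp ≈ 74 mL
butter: 1 cup × 17/8 × 227 g/cup ÷ 28.35 g/oz ≈ 17 oz
panko: 1.25 lb × 17/8 × 16 oz/lb × 28.35 g/oz ≈ 1205 g
diced tomatoes: (1 cup + 7 tbsp = 1.4375 cup) × 17/8 × 180 g/cup ≈ 550 g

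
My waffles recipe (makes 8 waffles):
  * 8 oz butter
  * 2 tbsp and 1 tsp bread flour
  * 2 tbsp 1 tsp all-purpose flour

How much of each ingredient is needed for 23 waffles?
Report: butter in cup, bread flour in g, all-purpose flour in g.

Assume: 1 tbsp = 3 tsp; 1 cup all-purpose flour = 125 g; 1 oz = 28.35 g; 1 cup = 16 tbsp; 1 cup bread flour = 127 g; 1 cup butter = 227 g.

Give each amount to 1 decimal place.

butter: 2.9 cup; bread flour: 53.2 g; all-purpose flour: 52.4 g

Scaling factor: 23/8 = 2.875.
butter: 8 oz × 23/8 × 28.35 g/oz ÷ 227 g/cup ≈ 2.9 cup
bread flour: (2 tbsp + 1 tsp = 7/3 tbsp) × 23/8 ÷ 16 tbsp/cup × 127 g/cup ≈ 53.2 g
all-purpose flour: (2 tbsp + 1 tsp = 7/3 tbsp) × 23/8 ÷ 16 tbsp/cup × 125 g/cup ≈ 52.4 g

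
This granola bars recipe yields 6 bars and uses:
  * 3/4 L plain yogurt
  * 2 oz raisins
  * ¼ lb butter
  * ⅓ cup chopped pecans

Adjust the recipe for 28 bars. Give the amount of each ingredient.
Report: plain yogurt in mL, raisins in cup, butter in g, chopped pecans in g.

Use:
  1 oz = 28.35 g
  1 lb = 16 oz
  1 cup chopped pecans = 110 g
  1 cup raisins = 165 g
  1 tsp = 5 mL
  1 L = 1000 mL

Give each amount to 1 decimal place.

Scaling factor: 28/6 = 14/3.
plain yogurt: 0.75 L × 14/3 × 1000 mL/L = 3500.0 mL
raisins: 2 oz × 14/3 × 28.35 g/oz ÷ 165 g/cup ≈ 1.6 cup
butter: 0.25 lb × 14/3 × 16 oz/lb × 28.35 g/oz = 529.2 g
chopped pecans: 1/3 cup × 14/3 × 110 g/cup ≈ 171.1 g

plain yogurt: 3500.0 mL; raisins: 1.6 cup; butter: 529.2 g; chopped pecans: 171.1 g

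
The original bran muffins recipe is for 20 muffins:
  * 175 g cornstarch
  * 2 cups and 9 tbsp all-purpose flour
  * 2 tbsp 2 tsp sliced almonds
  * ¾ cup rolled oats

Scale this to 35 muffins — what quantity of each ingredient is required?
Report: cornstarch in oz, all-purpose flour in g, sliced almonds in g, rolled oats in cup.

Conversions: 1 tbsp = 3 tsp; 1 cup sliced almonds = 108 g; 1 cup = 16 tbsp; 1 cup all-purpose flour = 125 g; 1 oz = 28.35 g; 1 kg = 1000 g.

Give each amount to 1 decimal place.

Scaling factor: 35/20 = 7/4 = 1.75.
cornstarch: 175 g × 7/4 ÷ 28.35 g/oz ≈ 10.8 oz
all-purpose flour: (2 cup + 9 tbsp = 2.5625 cup) × 7/4 × 125 g/cup ≈ 560.5 g
sliced almonds: (2 tbsp + 2 tsp = 8/3 tbsp) × 7/4 ÷ 16 tbsp/cup × 108 g/cup = 31.5 g
rolled oats: 0.75 cup × 7/4 ≈ 1.3 cup

cornstarch: 10.8 oz; all-purpose flour: 560.5 g; sliced almonds: 31.5 g; rolled oats: 1.3 cup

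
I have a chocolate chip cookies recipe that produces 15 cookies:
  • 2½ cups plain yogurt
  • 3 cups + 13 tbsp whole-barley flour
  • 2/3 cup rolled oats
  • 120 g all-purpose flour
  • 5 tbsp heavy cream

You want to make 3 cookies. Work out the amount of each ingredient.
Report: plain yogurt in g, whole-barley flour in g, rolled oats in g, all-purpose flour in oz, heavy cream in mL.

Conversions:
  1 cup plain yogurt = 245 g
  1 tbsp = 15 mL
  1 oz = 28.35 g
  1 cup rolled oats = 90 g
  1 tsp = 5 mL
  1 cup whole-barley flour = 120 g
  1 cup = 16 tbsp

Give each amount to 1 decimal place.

plain yogurt: 122.5 g; whole-barley flour: 91.5 g; rolled oats: 12.0 g; all-purpose flour: 0.8 oz; heavy cream: 15.0 mL

Scaling factor: 3/15 = 1/5 = 0.2.
plain yogurt: 2.5 cup × 1/5 × 245 g/cup = 122.5 g
whole-barley flour: (3 cup + 13 tbsp = 3.8125 cup) × 1/5 × 120 g/cup = 91.5 g
rolled oats: 2/3 cup × 1/5 × 90 g/cup = 12.0 g
all-purpose flour: 120 g × 1/5 ÷ 28.35 g/oz ≈ 0.8 oz
heavy cream: 5 tbsp × 1/5 × 15 mL/tbsp = 15.0 mL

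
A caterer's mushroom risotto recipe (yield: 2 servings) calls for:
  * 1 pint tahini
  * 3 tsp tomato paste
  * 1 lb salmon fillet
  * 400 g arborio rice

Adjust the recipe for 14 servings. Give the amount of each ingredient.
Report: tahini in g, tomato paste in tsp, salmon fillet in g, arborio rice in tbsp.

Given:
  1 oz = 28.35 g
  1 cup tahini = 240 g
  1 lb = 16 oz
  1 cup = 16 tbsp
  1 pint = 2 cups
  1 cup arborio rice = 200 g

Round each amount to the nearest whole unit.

Scaling factor: 14/2 = 7.
tahini: 1 pint × 7 × 2 cup/pint × 240 g/cup = 3360 g
tomato paste: 3 tsp × 7 = 21 tsp
salmon fillet: 1 lb × 7 × 16 oz/lb × 28.35 g/oz ≈ 3175 g
arborio rice: 400 g × 7 ÷ 200 g/cup × 16 tbsp/cup = 224 tbsp

tahini: 3360 g; tomato paste: 21 tsp; salmon fillet: 3175 g; arborio rice: 224 tbsp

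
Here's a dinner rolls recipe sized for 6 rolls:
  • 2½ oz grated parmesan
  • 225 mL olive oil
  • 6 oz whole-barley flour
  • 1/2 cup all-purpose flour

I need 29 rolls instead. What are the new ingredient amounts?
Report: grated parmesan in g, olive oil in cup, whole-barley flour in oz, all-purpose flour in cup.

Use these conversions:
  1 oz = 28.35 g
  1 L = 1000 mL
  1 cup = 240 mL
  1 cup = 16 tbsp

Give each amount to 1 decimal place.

grated parmesan: 342.6 g; olive oil: 4.5 cup; whole-barley flour: 29.0 oz; all-purpose flour: 2.4 cup

Scaling factor: 29/6.
grated parmesan: 2.5 oz × 29/6 × 28.35 g/oz ≈ 342.6 g
olive oil: 225 mL × 29/6 ÷ 240 mL/cup ≈ 4.5 cup
whole-barley flour: 6 oz × 29/6 = 29.0 oz
all-purpose flour: 0.5 cup × 29/6 ≈ 2.4 cup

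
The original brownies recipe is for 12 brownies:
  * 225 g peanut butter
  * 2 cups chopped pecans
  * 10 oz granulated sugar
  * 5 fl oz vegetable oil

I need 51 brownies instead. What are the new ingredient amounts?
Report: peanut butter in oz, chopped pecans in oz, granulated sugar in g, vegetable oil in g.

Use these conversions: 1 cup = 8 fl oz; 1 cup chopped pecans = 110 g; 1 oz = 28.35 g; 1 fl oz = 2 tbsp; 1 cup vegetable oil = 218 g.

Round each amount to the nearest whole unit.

Scaling factor: 51/12 = 17/4 = 4.25.
peanut butter: 225 g × 17/4 ÷ 28.35 g/oz ≈ 34 oz
chopped pecans: 2 cup × 17/4 × 110 g/cup ÷ 28.35 g/oz ≈ 33 oz
granulated sugar: 10 oz × 17/4 × 28.35 g/oz ≈ 1205 g
vegetable oil: 5 fl oz × 17/4 ÷ 8 fl oz/cup × 218 g/cup ≈ 579 g

peanut butter: 34 oz; chopped pecans: 33 oz; granulated sugar: 1205 g; vegetable oil: 579 g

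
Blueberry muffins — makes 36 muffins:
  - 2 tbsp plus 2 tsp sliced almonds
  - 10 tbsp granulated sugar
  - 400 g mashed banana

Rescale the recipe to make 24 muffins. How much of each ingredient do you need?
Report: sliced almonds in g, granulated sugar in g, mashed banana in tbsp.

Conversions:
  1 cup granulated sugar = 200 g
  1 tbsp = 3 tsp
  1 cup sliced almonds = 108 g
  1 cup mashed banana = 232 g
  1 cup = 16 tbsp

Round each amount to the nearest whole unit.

sliced almonds: 12 g; granulated sugar: 83 g; mashed banana: 18 tbsp

Scaling factor: 24/36 = 2/3.
sliced almonds: (2 tbsp + 2 tsp = 8/3 tbsp) × 2/3 ÷ 16 tbsp/cup × 108 g/cup = 12 g
granulated sugar: 10 tbsp × 2/3 ÷ 16 tbsp/cup × 200 g/cup ≈ 83 g
mashed banana: 400 g × 2/3 ÷ 232 g/cup × 16 tbsp/cup ≈ 18 tbsp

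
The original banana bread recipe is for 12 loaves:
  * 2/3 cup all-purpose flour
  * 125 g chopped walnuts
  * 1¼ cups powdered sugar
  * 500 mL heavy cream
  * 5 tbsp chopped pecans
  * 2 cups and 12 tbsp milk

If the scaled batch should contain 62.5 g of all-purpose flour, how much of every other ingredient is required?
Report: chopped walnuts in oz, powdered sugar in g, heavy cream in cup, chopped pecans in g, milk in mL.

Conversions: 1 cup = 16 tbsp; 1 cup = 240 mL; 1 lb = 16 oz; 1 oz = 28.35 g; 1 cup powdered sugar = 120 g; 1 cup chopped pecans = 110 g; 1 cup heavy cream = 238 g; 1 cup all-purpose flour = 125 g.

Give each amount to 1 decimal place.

chopped walnuts: 3.3 oz; powdered sugar: 112.5 g; heavy cream: 1.6 cup; chopped pecans: 25.8 g; milk: 495.0 mL

The original recipe has 250/3 g of all-purpose flour, so the scaling factor is 62.5 ÷ 250/3 = 3/4 = 0.75.
chopped walnuts: 125 g × 3/4 ÷ 28.35 g/oz ≈ 3.3 oz
powdered sugar: 1.25 cup × 3/4 × 120 g/cup = 112.5 g
heavy cream: 500 mL × 3/4 ÷ 240 mL/cup ≈ 1.6 cup
chopped pecans: 5 tbsp × 3/4 ÷ 16 tbsp/cup × 110 g/cup ≈ 25.8 g
milk: (2 cup + 12 tbsp = 2.75 cup) × 3/4 × 240 mL/cup = 495.0 mL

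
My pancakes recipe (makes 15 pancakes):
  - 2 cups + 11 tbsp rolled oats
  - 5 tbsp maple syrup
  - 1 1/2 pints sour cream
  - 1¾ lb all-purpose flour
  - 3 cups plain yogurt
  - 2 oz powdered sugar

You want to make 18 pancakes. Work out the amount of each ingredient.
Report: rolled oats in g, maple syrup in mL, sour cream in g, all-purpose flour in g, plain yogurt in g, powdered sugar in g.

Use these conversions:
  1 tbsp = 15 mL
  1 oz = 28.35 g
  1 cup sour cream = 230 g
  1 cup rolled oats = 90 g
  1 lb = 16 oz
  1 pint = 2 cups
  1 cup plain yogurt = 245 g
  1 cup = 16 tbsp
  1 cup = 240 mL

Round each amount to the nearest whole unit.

rolled oats: 290 g; maple syrup: 90 mL; sour cream: 828 g; all-purpose flour: 953 g; plain yogurt: 882 g; powdered sugar: 68 g

Scaling factor: 18/15 = 6/5 = 1.2.
rolled oats: (2 cup + 11 tbsp = 2.6875 cup) × 6/5 × 90 g/cup ≈ 290 g
maple syrup: 5 tbsp × 6/5 × 15 mL/tbsp = 90 mL
sour cream: 1.5 pint × 6/5 × 2 cup/pint × 230 g/cup = 828 g
all-purpose flour: 1.75 lb × 6/5 × 16 oz/lb × 28.35 g/oz ≈ 953 g
plain yogurt: 3 cup × 6/5 × 245 g/cup = 882 g
powdered sugar: 2 oz × 6/5 × 28.35 g/oz ≈ 68 g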